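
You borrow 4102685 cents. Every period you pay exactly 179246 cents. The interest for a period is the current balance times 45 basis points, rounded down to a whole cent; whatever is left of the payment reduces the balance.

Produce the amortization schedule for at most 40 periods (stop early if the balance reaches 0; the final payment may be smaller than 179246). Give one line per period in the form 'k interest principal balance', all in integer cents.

1. interest=⌊4102685·45/10000⌋=18462; principal=179246-18462=160784; balance=4102685-160784=3941901
2. interest=⌊3941901·45/10000⌋=17738; principal=179246-17738=161508; balance=3941901-161508=3780393
3. interest=⌊3780393·45/10000⌋=17011; principal=179246-17011=162235; balance=3780393-162235=3618158
4. interest=⌊3618158·45/10000⌋=16281; principal=179246-16281=162965; balance=3618158-162965=3455193
5. interest=⌊3455193·45/10000⌋=15548; principal=179246-15548=163698; balance=3455193-163698=3291495
6. interest=⌊3291495·45/10000⌋=14811; principal=179246-14811=164435; balance=3291495-164435=3127060
7. interest=⌊3127060·45/10000⌋=14071; principal=179246-14071=165175; balance=3127060-165175=2961885
8. interest=⌊2961885·45/10000⌋=13328; principal=179246-13328=165918; balance=2961885-165918=2795967
9. interest=⌊2795967·45/10000⌋=12581; principal=179246-12581=166665; balance=2795967-166665=2629302
10. interest=⌊2629302·45/10000⌋=11831; principal=179246-11831=167415; balance=2629302-167415=2461887
11. interest=⌊2461887·45/10000⌋=11078; principal=179246-11078=168168; balance=2461887-168168=2293719
12. interest=⌊2293719·45/10000⌋=10321; principal=179246-10321=168925; balance=2293719-168925=2124794
13. interest=⌊2124794·45/10000⌋=9561; principal=179246-9561=169685; balance=2124794-169685=1955109
14. interest=⌊1955109·45/10000⌋=8797; principal=179246-8797=170449; balance=1955109-170449=1784660
15. interest=⌊1784660·45/10000⌋=8030; principal=179246-8030=171216; balance=1784660-171216=1613444
16. interest=⌊1613444·45/10000⌋=7260; principal=179246-7260=171986; balance=1613444-171986=1441458
17. interest=⌊1441458·45/10000⌋=6486; principal=179246-6486=172760; balance=1441458-172760=1268698
18. interest=⌊1268698·45/10000⌋=5709; principal=179246-5709=173537; balance=1268698-173537=1095161
19. interest=⌊1095161·45/10000⌋=4928; principal=179246-4928=174318; balance=1095161-174318=920843
20. interest=⌊920843·45/10000⌋=4143; principal=179246-4143=175103; balance=920843-175103=745740
21. interest=⌊745740·45/10000⌋=3355; principal=179246-3355=175891; balance=745740-175891=569849
22. interest=⌊569849·45/10000⌋=2564; principal=179246-2564=176682; balance=569849-176682=393167
23. interest=⌊393167·45/10000⌋=1769; principal=179246-1769=177477; balance=393167-177477=215690
24. interest=⌊215690·45/10000⌋=970; principal=179246-970=178276; balance=215690-178276=37414
25. interest=⌊37414·45/10000⌋=168; principal=min(179246-168,37414)=37414; balance=37414-37414=0

1 18462 160784 3941901
2 17738 161508 3780393
3 17011 162235 3618158
4 16281 162965 3455193
5 15548 163698 3291495
6 14811 164435 3127060
7 14071 165175 2961885
8 13328 165918 2795967
9 12581 166665 2629302
10 11831 167415 2461887
11 11078 168168 2293719
12 10321 168925 2124794
13 9561 169685 1955109
14 8797 170449 1784660
15 8030 171216 1613444
16 7260 171986 1441458
17 6486 172760 1268698
18 5709 173537 1095161
19 4928 174318 920843
20 4143 175103 745740
21 3355 175891 569849
22 2564 176682 393167
23 1769 177477 215690
24 970 178276 37414
25 168 37414 0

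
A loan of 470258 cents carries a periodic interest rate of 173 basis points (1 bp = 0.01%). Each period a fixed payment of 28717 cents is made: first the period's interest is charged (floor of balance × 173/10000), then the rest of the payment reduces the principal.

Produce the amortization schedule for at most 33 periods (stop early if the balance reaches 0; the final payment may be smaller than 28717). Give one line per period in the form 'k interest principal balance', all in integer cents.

1. interest=⌊470258·173/10000⌋=8135; principal=28717-8135=20582; balance=470258-20582=449676
2. interest=⌊449676·173/10000⌋=7779; principal=28717-7779=20938; balance=449676-20938=428738
3. interest=⌊428738·173/10000⌋=7417; principal=28717-7417=21300; balance=428738-21300=407438
4. interest=⌊407438·173/10000⌋=7048; principal=28717-7048=21669; balance=407438-21669=385769
5. interest=⌊385769·173/10000⌋=6673; principal=28717-6673=22044; balance=385769-22044=363725
6. interest=⌊363725·173/10000⌋=6292; principal=28717-6292=22425; balance=363725-22425=341300
7. interest=⌊341300·173/10000⌋=5904; principal=28717-5904=22813; balance=341300-22813=318487
8. interest=⌊318487·173/10000⌋=5509; principal=28717-5509=23208; balance=318487-23208=295279
9. interest=⌊295279·173/10000⌋=5108; principal=28717-5108=23609; balance=295279-23609=271670
10. interest=⌊271670·173/10000⌋=4699; principal=28717-4699=24018; balance=271670-24018=247652
11. interest=⌊247652·173/10000⌋=4284; principal=28717-4284=24433; balance=247652-24433=223219
12. interest=⌊223219·173/10000⌋=3861; principal=28717-3861=24856; balance=223219-24856=198363
13. interest=⌊198363·173/10000⌋=3431; principal=28717-3431=25286; balance=198363-25286=173077
14. interest=⌊173077·173/10000⌋=2994; principal=28717-2994=25723; balance=173077-25723=147354
15. interest=⌊147354·173/10000⌋=2549; principal=28717-2549=26168; balance=147354-26168=121186
16. interest=⌊121186·173/10000⌋=2096; principal=28717-2096=26621; balance=121186-26621=94565
17. interest=⌊94565·173/10000⌋=1635; principal=28717-1635=27082; balance=94565-27082=67483
18. interest=⌊67483·173/10000⌋=1167; principal=28717-1167=27550; balance=67483-27550=39933
19. interest=⌊39933·173/10000⌋=690; principal=28717-690=28027; balance=39933-28027=11906
20. interest=⌊11906·173/10000⌋=205; principal=min(28717-205,11906)=11906; balance=11906-11906=0

1 8135 20582 449676
2 7779 20938 428738
3 7417 21300 407438
4 7048 21669 385769
5 6673 22044 363725
6 6292 22425 341300
7 5904 22813 318487
8 5509 23208 295279
9 5108 23609 271670
10 4699 24018 247652
11 4284 24433 223219
12 3861 24856 198363
13 3431 25286 173077
14 2994 25723 147354
15 2549 26168 121186
16 2096 26621 94565
17 1635 27082 67483
18 1167 27550 39933
19 690 28027 11906
20 205 11906 0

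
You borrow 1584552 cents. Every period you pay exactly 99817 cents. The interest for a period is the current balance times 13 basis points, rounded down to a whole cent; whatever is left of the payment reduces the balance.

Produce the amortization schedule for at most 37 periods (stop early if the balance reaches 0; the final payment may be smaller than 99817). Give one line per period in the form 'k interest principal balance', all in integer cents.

1. interest=⌊1584552·13/10000⌋=2059; principal=99817-2059=97758; balance=1584552-97758=1486794
2. interest=⌊1486794·13/10000⌋=1932; principal=99817-1932=97885; balance=1486794-97885=1388909
3. interest=⌊1388909·13/10000⌋=1805; principal=99817-1805=98012; balance=1388909-98012=1290897
4. interest=⌊1290897·13/10000⌋=1678; principal=99817-1678=98139; balance=1290897-98139=1192758
5. interest=⌊1192758·13/10000⌋=1550; principal=99817-1550=98267; balance=1192758-98267=1094491
6. interest=⌊1094491·13/10000⌋=1422; principal=99817-1422=98395; balance=1094491-98395=996096
7. interest=⌊996096·13/10000⌋=1294; principal=99817-1294=98523; balance=996096-98523=897573
8. interest=⌊897573·13/10000⌋=1166; principal=99817-1166=98651; balance=897573-98651=798922
9. interest=⌊798922·13/10000⌋=1038; principal=99817-1038=98779; balance=798922-98779=700143
10. interest=⌊700143·13/10000⌋=910; principal=99817-910=98907; balance=700143-98907=601236
11. interest=⌊601236·13/10000⌋=781; principal=99817-781=99036; balance=601236-99036=502200
12. interest=⌊502200·13/10000⌋=652; principal=99817-652=99165; balance=502200-99165=403035
13. interest=⌊403035·13/10000⌋=523; principal=99817-523=99294; balance=403035-99294=303741
14. interest=⌊303741·13/10000⌋=394; principal=99817-394=99423; balance=303741-99423=204318
15. interest=⌊204318·13/10000⌋=265; principal=99817-265=99552; balance=204318-99552=104766
16. interest=⌊104766·13/10000⌋=136; principal=99817-136=99681; balance=104766-99681=5085
17. interest=⌊5085·13/10000⌋=6; principal=min(99817-6,5085)=5085; balance=5085-5085=0

1 2059 97758 1486794
2 1932 97885 1388909
3 1805 98012 1290897
4 1678 98139 1192758
5 1550 98267 1094491
6 1422 98395 996096
7 1294 98523 897573
8 1166 98651 798922
9 1038 98779 700143
10 910 98907 601236
11 781 99036 502200
12 652 99165 403035
13 523 99294 303741
14 394 99423 204318
15 265 99552 104766
16 136 99681 5085
17 6 5085 0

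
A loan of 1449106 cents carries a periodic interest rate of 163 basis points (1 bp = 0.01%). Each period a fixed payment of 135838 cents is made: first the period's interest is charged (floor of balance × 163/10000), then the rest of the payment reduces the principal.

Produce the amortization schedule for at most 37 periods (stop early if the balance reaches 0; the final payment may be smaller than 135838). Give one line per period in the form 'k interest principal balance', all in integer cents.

1. interest=⌊1449106·163/10000⌋=23620; principal=135838-23620=112218; balance=1449106-112218=1336888
2. interest=⌊1336888·163/10000⌋=21791; principal=135838-21791=114047; balance=1336888-114047=1222841
3. interest=⌊1222841·163/10000⌋=19932; principal=135838-19932=115906; balance=1222841-115906=1106935
4. interest=⌊1106935·163/10000⌋=18043; principal=135838-18043=117795; balance=1106935-117795=989140
5. interest=⌊989140·163/10000⌋=16122; principal=135838-16122=119716; balance=989140-119716=869424
6. interest=⌊869424·163/10000⌋=14171; principal=135838-14171=121667; balance=869424-121667=747757
7. interest=⌊747757·163/10000⌋=12188; principal=135838-12188=123650; balance=747757-123650=624107
8. interest=⌊624107·163/10000⌋=10172; principal=135838-10172=125666; balance=624107-125666=498441
9. interest=⌊498441·163/10000⌋=8124; principal=135838-8124=127714; balance=498441-127714=370727
10. interest=⌊370727·163/10000⌋=6042; principal=135838-6042=129796; balance=370727-129796=240931
11. interest=⌊240931·163/10000⌋=3927; principal=135838-3927=131911; balance=240931-131911=109020
12. interest=⌊109020·163/10000⌋=1777; principal=min(135838-1777,109020)=109020; balance=109020-109020=0

1 23620 112218 1336888
2 21791 114047 1222841
3 19932 115906 1106935
4 18043 117795 989140
5 16122 119716 869424
6 14171 121667 747757
7 12188 123650 624107
8 10172 125666 498441
9 8124 127714 370727
10 6042 129796 240931
11 3927 131911 109020
12 1777 109020 0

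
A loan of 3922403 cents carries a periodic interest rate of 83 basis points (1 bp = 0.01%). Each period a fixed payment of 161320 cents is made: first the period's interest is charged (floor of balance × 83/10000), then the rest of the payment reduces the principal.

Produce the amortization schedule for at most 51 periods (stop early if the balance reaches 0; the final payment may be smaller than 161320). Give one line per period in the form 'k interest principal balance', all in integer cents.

1. interest=⌊3922403·83/10000⌋=32555; principal=161320-32555=128765; balance=3922403-128765=3793638
2. interest=⌊3793638·83/10000⌋=31487; principal=161320-31487=129833; balance=3793638-129833=3663805
3. interest=⌊3663805·83/10000⌋=30409; principal=161320-30409=130911; balance=3663805-130911=3532894
4. interest=⌊3532894·83/10000⌋=29323; principal=161320-29323=131997; balance=3532894-131997=3400897
5. interest=⌊3400897·83/10000⌋=28227; principal=161320-28227=133093; balance=3400897-133093=3267804
6. interest=⌊3267804·83/10000⌋=27122; principal=161320-27122=134198; balance=3267804-134198=3133606
7. interest=⌊3133606·83/10000⌋=26008; principal=161320-26008=135312; balance=3133606-135312=2998294
8. interest=⌊2998294·83/10000⌋=24885; principal=161320-24885=136435; balance=2998294-136435=2861859
9. interest=⌊2861859·83/10000⌋=23753; principal=161320-23753=137567; balance=2861859-137567=2724292
10. interest=⌊2724292·83/10000⌋=22611; principal=161320-22611=138709; balance=2724292-138709=2585583
11. interest=⌊2585583·83/10000⌋=21460; principal=161320-21460=139860; balance=2585583-139860=2445723
12. interest=⌊2445723·83/10000⌋=20299; principal=161320-20299=141021; balance=2445723-141021=2304702
13. interest=⌊2304702·83/10000⌋=19129; principal=161320-19129=142191; balance=2304702-142191=2162511
14. interest=⌊2162511·83/10000⌋=17948; principal=161320-17948=143372; balance=2162511-143372=2019139
15. interest=⌊2019139·83/10000⌋=16758; principal=161320-16758=144562; balance=2019139-144562=1874577
16. interest=⌊1874577·83/10000⌋=15558; principal=161320-15558=145762; balance=1874577-145762=1728815
17. interest=⌊1728815·83/10000⌋=14349; principal=161320-14349=146971; balance=1728815-146971=1581844
18. interest=⌊1581844·83/10000⌋=13129; principal=161320-13129=148191; balance=1581844-148191=1433653
19. interest=⌊1433653·83/10000⌋=11899; principal=161320-11899=149421; balance=1433653-149421=1284232
20. interest=⌊1284232·83/10000⌋=10659; principal=161320-10659=150661; balance=1284232-150661=1133571
21. interest=⌊1133571·83/10000⌋=9408; principal=161320-9408=151912; balance=1133571-151912=981659
22. interest=⌊981659·83/10000⌋=8147; principal=161320-8147=153173; balance=981659-153173=828486
23. interest=⌊828486·83/10000⌋=6876; principal=161320-6876=154444; balance=828486-154444=674042
24. interest=⌊674042·83/10000⌋=5594; principal=161320-5594=155726; balance=674042-155726=518316
25. interest=⌊518316·83/10000⌋=4302; principal=161320-4302=157018; balance=518316-157018=361298
26. interest=⌊361298·83/10000⌋=2998; principal=161320-2998=158322; balance=361298-158322=202976
27. interest=⌊202976·83/10000⌋=1684; principal=161320-1684=159636; balance=202976-159636=43340
28. interest=⌊43340·83/10000⌋=359; principal=min(161320-359,43340)=43340; balance=43340-43340=0

1 32555 128765 3793638
2 31487 129833 3663805
3 30409 130911 3532894
4 29323 131997 3400897
5 28227 133093 3267804
6 27122 134198 3133606
7 26008 135312 2998294
8 24885 136435 2861859
9 23753 137567 2724292
10 22611 138709 2585583
11 21460 139860 2445723
12 20299 141021 2304702
13 19129 142191 2162511
14 17948 143372 2019139
15 16758 144562 1874577
16 15558 145762 1728815
17 14349 146971 1581844
18 13129 148191 1433653
19 11899 149421 1284232
20 10659 150661 1133571
21 9408 151912 981659
22 8147 153173 828486
23 6876 154444 674042
24 5594 155726 518316
25 4302 157018 361298
26 2998 158322 202976
27 1684 159636 43340
28 359 43340 0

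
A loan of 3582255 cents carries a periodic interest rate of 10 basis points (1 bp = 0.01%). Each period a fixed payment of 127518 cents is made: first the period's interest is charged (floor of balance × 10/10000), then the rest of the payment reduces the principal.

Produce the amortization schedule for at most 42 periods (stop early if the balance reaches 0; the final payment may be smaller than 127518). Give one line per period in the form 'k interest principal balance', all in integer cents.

1. interest=⌊3582255·10/10000⌋=3582; principal=127518-3582=123936; balance=3582255-123936=3458319
2. interest=⌊3458319·10/10000⌋=3458; principal=127518-3458=124060; balance=3458319-124060=3334259
3. interest=⌊3334259·10/10000⌋=3334; principal=127518-3334=124184; balance=3334259-124184=3210075
4. interest=⌊3210075·10/10000⌋=3210; principal=127518-3210=124308; balance=3210075-124308=3085767
5. interest=⌊3085767·10/10000⌋=3085; principal=127518-3085=124433; balance=3085767-124433=2961334
6. interest=⌊2961334·10/10000⌋=2961; principal=127518-2961=124557; balance=2961334-124557=2836777
7. interest=⌊2836777·10/10000⌋=2836; principal=127518-2836=124682; balance=2836777-124682=2712095
8. interest=⌊2712095·10/10000⌋=2712; principal=127518-2712=124806; balance=2712095-124806=2587289
9. interest=⌊2587289·10/10000⌋=2587; principal=127518-2587=124931; balance=2587289-124931=2462358
10. interest=⌊2462358·10/10000⌋=2462; principal=127518-2462=125056; balance=2462358-125056=2337302
11. interest=⌊2337302·10/10000⌋=2337; principal=127518-2337=125181; balance=2337302-125181=2212121
12. interest=⌊2212121·10/10000⌋=2212; principal=127518-2212=125306; balance=2212121-125306=2086815
13. interest=⌊2086815·10/10000⌋=2086; principal=127518-2086=125432; balance=2086815-125432=1961383
14. interest=⌊1961383·10/10000⌋=1961; principal=127518-1961=125557; balance=1961383-125557=1835826
15. interest=⌊1835826·10/10000⌋=1835; principal=127518-1835=125683; balance=1835826-125683=1710143
16. interest=⌊1710143·10/10000⌋=1710; principal=127518-1710=125808; balance=1710143-125808=1584335
17. interest=⌊1584335·10/10000⌋=1584; principal=127518-1584=125934; balance=1584335-125934=1458401
18. interest=⌊1458401·10/10000⌋=1458; principal=127518-1458=126060; balance=1458401-126060=1332341
19. interest=⌊1332341·10/10000⌋=1332; principal=127518-1332=126186; balance=1332341-126186=1206155
20. interest=⌊1206155·10/10000⌋=1206; principal=127518-1206=126312; balance=1206155-126312=1079843
21. interest=⌊1079843·10/10000⌋=1079; principal=127518-1079=126439; balance=1079843-126439=953404
22. interest=⌊953404·10/10000⌋=953; principal=127518-953=126565; balance=953404-126565=826839
23. interest=⌊826839·10/10000⌋=826; principal=127518-826=126692; balance=826839-126692=700147
24. interest=⌊700147·10/10000⌋=700; principal=127518-700=126818; balance=700147-126818=573329
25. interest=⌊573329·10/10000⌋=573; principal=127518-573=126945; balance=573329-126945=446384
26. interest=⌊446384·10/10000⌋=446; principal=127518-446=127072; balance=446384-127072=319312
27. interest=⌊319312·10/10000⌋=319; principal=127518-319=127199; balance=319312-127199=192113
28. interest=⌊192113·10/10000⌋=192; principal=127518-192=127326; balance=192113-127326=64787
29. interest=⌊64787·10/10000⌋=64; principal=min(127518-64,64787)=64787; balance=64787-64787=0

1 3582 123936 3458319
2 3458 124060 3334259
3 3334 124184 3210075
4 3210 124308 3085767
5 3085 124433 2961334
6 2961 124557 2836777
7 2836 124682 2712095
8 2712 124806 2587289
9 2587 124931 2462358
10 2462 125056 2337302
11 2337 125181 2212121
12 2212 125306 2086815
13 2086 125432 1961383
14 1961 125557 1835826
15 1835 125683 1710143
16 1710 125808 1584335
17 1584 125934 1458401
18 1458 126060 1332341
19 1332 126186 1206155
20 1206 126312 1079843
21 1079 126439 953404
22 953 126565 826839
23 826 126692 700147
24 700 126818 573329
25 573 126945 446384
26 446 127072 319312
27 319 127199 192113
28 192 127326 64787
29 64 64787 0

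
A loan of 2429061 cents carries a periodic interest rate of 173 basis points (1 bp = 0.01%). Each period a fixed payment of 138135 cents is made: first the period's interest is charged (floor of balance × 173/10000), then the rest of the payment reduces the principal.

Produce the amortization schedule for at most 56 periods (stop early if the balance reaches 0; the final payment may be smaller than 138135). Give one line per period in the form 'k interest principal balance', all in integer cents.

1 42022 96113 2332948
2 40360 97775 2235173
3 38668 99467 2135706
4 36947 101188 2034518
5 35197 102938 1931580
6 33416 104719 1826861
7 31604 106531 1720330
8 29761 108374 1611956
9 27886 110249 1501707
10 25979 112156 1389551
11 24039 114096 1275455
12 22065 116070 1159385
13 20057 118078 1041307
14 18014 120121 921186
15 15936 122199 798987
16 13822 124313 674674
17 11671 126464 548210
18 9484 128651 419559
19 7258 130877 288682
20 4994 133141 155541
21 2690 135445 20096
22 347 20096 0

1. interest=⌊2429061·173/10000⌋=42022; principal=138135-42022=96113; balance=2429061-96113=2332948
2. interest=⌊2332948·173/10000⌋=40360; principal=138135-40360=97775; balance=2332948-97775=2235173
3. interest=⌊2235173·173/10000⌋=38668; principal=138135-38668=99467; balance=2235173-99467=2135706
4. interest=⌊2135706·173/10000⌋=36947; principal=138135-36947=101188; balance=2135706-101188=2034518
5. interest=⌊2034518·173/10000⌋=35197; principal=138135-35197=102938; balance=2034518-102938=1931580
6. interest=⌊1931580·173/10000⌋=33416; principal=138135-33416=104719; balance=1931580-104719=1826861
7. interest=⌊1826861·173/10000⌋=31604; principal=138135-31604=106531; balance=1826861-106531=1720330
8. interest=⌊1720330·173/10000⌋=29761; principal=138135-29761=108374; balance=1720330-108374=1611956
9. interest=⌊1611956·173/10000⌋=27886; principal=138135-27886=110249; balance=1611956-110249=1501707
10. interest=⌊1501707·173/10000⌋=25979; principal=138135-25979=112156; balance=1501707-112156=1389551
11. interest=⌊1389551·173/10000⌋=24039; principal=138135-24039=114096; balance=1389551-114096=1275455
12. interest=⌊1275455·173/10000⌋=22065; principal=138135-22065=116070; balance=1275455-116070=1159385
13. interest=⌊1159385·173/10000⌋=20057; principal=138135-20057=118078; balance=1159385-118078=1041307
14. interest=⌊1041307·173/10000⌋=18014; principal=138135-18014=120121; balance=1041307-120121=921186
15. interest=⌊921186·173/10000⌋=15936; principal=138135-15936=122199; balance=921186-122199=798987
16. interest=⌊798987·173/10000⌋=13822; principal=138135-13822=124313; balance=798987-124313=674674
17. interest=⌊674674·173/10000⌋=11671; principal=138135-11671=126464; balance=674674-126464=548210
18. interest=⌊548210·173/10000⌋=9484; principal=138135-9484=128651; balance=548210-128651=419559
19. interest=⌊419559·173/10000⌋=7258; principal=138135-7258=130877; balance=419559-130877=288682
20. interest=⌊288682·173/10000⌋=4994; principal=138135-4994=133141; balance=288682-133141=155541
21. interest=⌊155541·173/10000⌋=2690; principal=138135-2690=135445; balance=155541-135445=20096
22. interest=⌊20096·173/10000⌋=347; principal=min(138135-347,20096)=20096; balance=20096-20096=0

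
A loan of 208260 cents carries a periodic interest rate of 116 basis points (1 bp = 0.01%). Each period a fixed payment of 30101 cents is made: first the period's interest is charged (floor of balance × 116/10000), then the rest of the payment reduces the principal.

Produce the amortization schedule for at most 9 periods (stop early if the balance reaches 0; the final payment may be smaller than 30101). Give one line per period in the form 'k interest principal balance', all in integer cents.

1. interest=⌊208260·116/10000⌋=2415; principal=30101-2415=27686; balance=208260-27686=180574
2. interest=⌊180574·116/10000⌋=2094; principal=30101-2094=28007; balance=180574-28007=152567
3. interest=⌊152567·116/10000⌋=1769; principal=30101-1769=28332; balance=152567-28332=124235
4. interest=⌊124235·116/10000⌋=1441; principal=30101-1441=28660; balance=124235-28660=95575
5. interest=⌊95575·116/10000⌋=1108; principal=30101-1108=28993; balance=95575-28993=66582
6. interest=⌊66582·116/10000⌋=772; principal=30101-772=29329; balance=66582-29329=37253
7. interest=⌊37253·116/10000⌋=432; principal=30101-432=29669; balance=37253-29669=7584
8. interest=⌊7584·116/10000⌋=87; principal=min(30101-87,7584)=7584; balance=7584-7584=0

1 2415 27686 180574
2 2094 28007 152567
3 1769 28332 124235
4 1441 28660 95575
5 1108 28993 66582
6 772 29329 37253
7 432 29669 7584
8 87 7584 0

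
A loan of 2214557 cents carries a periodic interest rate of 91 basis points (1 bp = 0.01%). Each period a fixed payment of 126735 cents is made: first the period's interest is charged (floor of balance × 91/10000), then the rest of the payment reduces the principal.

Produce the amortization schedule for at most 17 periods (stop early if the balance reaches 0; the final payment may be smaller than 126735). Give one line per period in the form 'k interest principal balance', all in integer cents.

1 20152 106583 2107974
2 19182 107553 2000421
3 18203 108532 1891889
4 17216 109519 1782370
5 16219 110516 1671854
6 15213 111522 1560332
7 14199 112536 1447796
8 13174 113561 1334235
9 12141 114594 1219641
10 11098 115637 1104004
11 10046 116689 987315
12 8984 117751 869564
13 7913 118822 750742
14 6831 119904 630838
15 5740 120995 509843
16 4639 122096 387747
17 3528 123207 264540

1. interest=⌊2214557·91/10000⌋=20152; principal=126735-20152=106583; balance=2214557-106583=2107974
2. interest=⌊2107974·91/10000⌋=19182; principal=126735-19182=107553; balance=2107974-107553=2000421
3. interest=⌊2000421·91/10000⌋=18203; principal=126735-18203=108532; balance=2000421-108532=1891889
4. interest=⌊1891889·91/10000⌋=17216; principal=126735-17216=109519; balance=1891889-109519=1782370
5. interest=⌊1782370·91/10000⌋=16219; principal=126735-16219=110516; balance=1782370-110516=1671854
6. interest=⌊1671854·91/10000⌋=15213; principal=126735-15213=111522; balance=1671854-111522=1560332
7. interest=⌊1560332·91/10000⌋=14199; principal=126735-14199=112536; balance=1560332-112536=1447796
8. interest=⌊1447796·91/10000⌋=13174; principal=126735-13174=113561; balance=1447796-113561=1334235
9. interest=⌊1334235·91/10000⌋=12141; principal=126735-12141=114594; balance=1334235-114594=1219641
10. interest=⌊1219641·91/10000⌋=11098; principal=126735-11098=115637; balance=1219641-115637=1104004
11. interest=⌊1104004·91/10000⌋=10046; principal=126735-10046=116689; balance=1104004-116689=987315
12. interest=⌊987315·91/10000⌋=8984; principal=126735-8984=117751; balance=987315-117751=869564
13. interest=⌊869564·91/10000⌋=7913; principal=126735-7913=118822; balance=869564-118822=750742
14. interest=⌊750742·91/10000⌋=6831; principal=126735-6831=119904; balance=750742-119904=630838
15. interest=⌊630838·91/10000⌋=5740; principal=126735-5740=120995; balance=630838-120995=509843
16. interest=⌊509843·91/10000⌋=4639; principal=126735-4639=122096; balance=509843-122096=387747
17. interest=⌊387747·91/10000⌋=3528; principal=126735-3528=123207; balance=387747-123207=264540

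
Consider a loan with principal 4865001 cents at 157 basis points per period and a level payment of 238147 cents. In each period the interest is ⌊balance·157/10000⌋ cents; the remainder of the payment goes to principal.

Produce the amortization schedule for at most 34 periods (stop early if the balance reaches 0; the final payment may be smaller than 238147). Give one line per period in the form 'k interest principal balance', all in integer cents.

1 76380 161767 4703234
2 73840 164307 4538927
3 71261 166886 4372041
4 68641 169506 4202535
5 65979 172168 4030367
6 63276 174871 3855496
7 60531 177616 3677880
8 57742 180405 3497475
9 54910 183237 3314238
10 52033 186114 3128124
11 49111 189036 2939088
12 46143 192004 2747084
13 43129 195018 2552066
14 40067 198080 2353986
15 36957 201190 2152796
16 33798 204349 1948447
17 30590 207557 1740890
18 27331 210816 1530074
19 24022 214125 1315949
20 20660 217487 1098462
21 17245 220902 877560
22 13777 224370 653190
23 10255 227892 425298
24 6677 231470 193828
25 3043 193828 0

1. interest=⌊4865001·157/10000⌋=76380; principal=238147-76380=161767; balance=4865001-161767=4703234
2. interest=⌊4703234·157/10000⌋=73840; principal=238147-73840=164307; balance=4703234-164307=4538927
3. interest=⌊4538927·157/10000⌋=71261; principal=238147-71261=166886; balance=4538927-166886=4372041
4. interest=⌊4372041·157/10000⌋=68641; principal=238147-68641=169506; balance=4372041-169506=4202535
5. interest=⌊4202535·157/10000⌋=65979; principal=238147-65979=172168; balance=4202535-172168=4030367
6. interest=⌊4030367·157/10000⌋=63276; principal=238147-63276=174871; balance=4030367-174871=3855496
7. interest=⌊3855496·157/10000⌋=60531; principal=238147-60531=177616; balance=3855496-177616=3677880
8. interest=⌊3677880·157/10000⌋=57742; principal=238147-57742=180405; balance=3677880-180405=3497475
9. interest=⌊3497475·157/10000⌋=54910; principal=238147-54910=183237; balance=3497475-183237=3314238
10. interest=⌊3314238·157/10000⌋=52033; principal=238147-52033=186114; balance=3314238-186114=3128124
11. interest=⌊3128124·157/10000⌋=49111; principal=238147-49111=189036; balance=3128124-189036=2939088
12. interest=⌊2939088·157/10000⌋=46143; principal=238147-46143=192004; balance=2939088-192004=2747084
13. interest=⌊2747084·157/10000⌋=43129; principal=238147-43129=195018; balance=2747084-195018=2552066
14. interest=⌊2552066·157/10000⌋=40067; principal=238147-40067=198080; balance=2552066-198080=2353986
15. interest=⌊2353986·157/10000⌋=36957; principal=238147-36957=201190; balance=2353986-201190=2152796
16. interest=⌊2152796·157/10000⌋=33798; principal=238147-33798=204349; balance=2152796-204349=1948447
17. interest=⌊1948447·157/10000⌋=30590; principal=238147-30590=207557; balance=1948447-207557=1740890
18. interest=⌊1740890·157/10000⌋=27331; principal=238147-27331=210816; balance=1740890-210816=1530074
19. interest=⌊1530074·157/10000⌋=24022; principal=238147-24022=214125; balance=1530074-214125=1315949
20. interest=⌊1315949·157/10000⌋=20660; principal=238147-20660=217487; balance=1315949-217487=1098462
21. interest=⌊1098462·157/10000⌋=17245; principal=238147-17245=220902; balance=1098462-220902=877560
22. interest=⌊877560·157/10000⌋=13777; principal=238147-13777=224370; balance=877560-224370=653190
23. interest=⌊653190·157/10000⌋=10255; principal=238147-10255=227892; balance=653190-227892=425298
24. interest=⌊425298·157/10000⌋=6677; principal=238147-6677=231470; balance=425298-231470=193828
25. interest=⌊193828·157/10000⌋=3043; principal=min(238147-3043,193828)=193828; balance=193828-193828=0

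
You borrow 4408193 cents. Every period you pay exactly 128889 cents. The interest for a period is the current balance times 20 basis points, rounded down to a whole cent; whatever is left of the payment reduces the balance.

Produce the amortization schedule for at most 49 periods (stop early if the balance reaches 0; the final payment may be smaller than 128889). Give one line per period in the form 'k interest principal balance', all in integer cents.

1 8816 120073 4288120
2 8576 120313 4167807
3 8335 120554 4047253
4 8094 120795 3926458
5 7852 121037 3805421
6 7610 121279 3684142
7 7368 121521 3562621
8 7125 121764 3440857
9 6881 122008 3318849
10 6637 122252 3196597
11 6393 122496 3074101
12 6148 122741 2951360
13 5902 122987 2828373
14 5656 123233 2705140
15 5410 123479 2581661
16 5163 123726 2457935
17 4915 123974 2333961
18 4667 124222 2209739
19 4419 124470 2085269
20 4170 124719 1960550
21 3921 124968 1835582
22 3671 125218 1710364
23 3420 125469 1584895
24 3169 125720 1459175
25 2918 125971 1333204
26 2666 126223 1206981
27 2413 126476 1080505
28 2161 126728 953777
29 1907 126982 826795
30 1653 127236 699559
31 1399 127490 572069
32 1144 127745 444324
33 888 128001 316323
34 632 128257 188066
35 376 128513 59553
36 119 59553 0

1. interest=⌊4408193·20/10000⌋=8816; principal=128889-8816=120073; balance=4408193-120073=4288120
2. interest=⌊4288120·20/10000⌋=8576; principal=128889-8576=120313; balance=4288120-120313=4167807
3. interest=⌊4167807·20/10000⌋=8335; principal=128889-8335=120554; balance=4167807-120554=4047253
4. interest=⌊4047253·20/10000⌋=8094; principal=128889-8094=120795; balance=4047253-120795=3926458
5. interest=⌊3926458·20/10000⌋=7852; principal=128889-7852=121037; balance=3926458-121037=3805421
6. interest=⌊3805421·20/10000⌋=7610; principal=128889-7610=121279; balance=3805421-121279=3684142
7. interest=⌊3684142·20/10000⌋=7368; principal=128889-7368=121521; balance=3684142-121521=3562621
8. interest=⌊3562621·20/10000⌋=7125; principal=128889-7125=121764; balance=3562621-121764=3440857
9. interest=⌊3440857·20/10000⌋=6881; principal=128889-6881=122008; balance=3440857-122008=3318849
10. interest=⌊3318849·20/10000⌋=6637; principal=128889-6637=122252; balance=3318849-122252=3196597
11. interest=⌊3196597·20/10000⌋=6393; principal=128889-6393=122496; balance=3196597-122496=3074101
12. interest=⌊3074101·20/10000⌋=6148; principal=128889-6148=122741; balance=3074101-122741=2951360
13. interest=⌊2951360·20/10000⌋=5902; principal=128889-5902=122987; balance=2951360-122987=2828373
14. interest=⌊2828373·20/10000⌋=5656; principal=128889-5656=123233; balance=2828373-123233=2705140
15. interest=⌊2705140·20/10000⌋=5410; principal=128889-5410=123479; balance=2705140-123479=2581661
16. interest=⌊2581661·20/10000⌋=5163; principal=128889-5163=123726; balance=2581661-123726=2457935
17. interest=⌊2457935·20/10000⌋=4915; principal=128889-4915=123974; balance=2457935-123974=2333961
18. interest=⌊2333961·20/10000⌋=4667; principal=128889-4667=124222; balance=2333961-124222=2209739
19. interest=⌊2209739·20/10000⌋=4419; principal=128889-4419=124470; balance=2209739-124470=2085269
20. interest=⌊2085269·20/10000⌋=4170; principal=128889-4170=124719; balance=2085269-124719=1960550
21. interest=⌊1960550·20/10000⌋=3921; principal=128889-3921=124968; balance=1960550-124968=1835582
22. interest=⌊1835582·20/10000⌋=3671; principal=128889-3671=125218; balance=1835582-125218=1710364
23. interest=⌊1710364·20/10000⌋=3420; principal=128889-3420=125469; balance=1710364-125469=1584895
24. interest=⌊1584895·20/10000⌋=3169; principal=128889-3169=125720; balance=1584895-125720=1459175
25. interest=⌊1459175·20/10000⌋=2918; principal=128889-2918=125971; balance=1459175-125971=1333204
26. interest=⌊1333204·20/10000⌋=2666; principal=128889-2666=126223; balance=1333204-126223=1206981
27. interest=⌊1206981·20/10000⌋=2413; principal=128889-2413=126476; balance=1206981-126476=1080505
28. interest=⌊1080505·20/10000⌋=2161; principal=128889-2161=126728; balance=1080505-126728=953777
29. interest=⌊953777·20/10000⌋=1907; principal=128889-1907=126982; balance=953777-126982=826795
30. interest=⌊826795·20/10000⌋=1653; principal=128889-1653=127236; balance=826795-127236=699559
31. interest=⌊699559·20/10000⌋=1399; principal=128889-1399=127490; balance=699559-127490=572069
32. interest=⌊572069·20/10000⌋=1144; principal=128889-1144=127745; balance=572069-127745=444324
33. interest=⌊444324·20/10000⌋=888; principal=128889-888=128001; balance=444324-128001=316323
34. interest=⌊316323·20/10000⌋=632; principal=128889-632=128257; balance=316323-128257=188066
35. interest=⌊188066·20/10000⌋=376; principal=128889-376=128513; balance=188066-128513=59553
36. interest=⌊59553·20/10000⌋=119; principal=min(128889-119,59553)=59553; balance=59553-59553=0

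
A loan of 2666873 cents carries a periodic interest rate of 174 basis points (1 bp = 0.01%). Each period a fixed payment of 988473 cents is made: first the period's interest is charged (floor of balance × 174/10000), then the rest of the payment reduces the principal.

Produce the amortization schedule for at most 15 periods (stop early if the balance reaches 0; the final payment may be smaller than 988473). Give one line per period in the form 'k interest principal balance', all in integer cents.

1 46403 942070 1724803
2 30011 958462 766341
3 13334 766341 0

1. interest=⌊2666873·174/10000⌋=46403; principal=988473-46403=942070; balance=2666873-942070=1724803
2. interest=⌊1724803·174/10000⌋=30011; principal=988473-30011=958462; balance=1724803-958462=766341
3. interest=⌊766341·174/10000⌋=13334; principal=min(988473-13334,766341)=766341; balance=766341-766341=0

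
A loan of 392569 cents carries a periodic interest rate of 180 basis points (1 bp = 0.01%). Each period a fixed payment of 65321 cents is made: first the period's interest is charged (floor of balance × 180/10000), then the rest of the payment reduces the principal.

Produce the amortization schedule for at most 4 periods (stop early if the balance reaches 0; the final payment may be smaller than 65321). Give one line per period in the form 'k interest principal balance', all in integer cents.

1 7066 58255 334314
2 6017 59304 275010
3 4950 60371 214639
4 3863 61458 153181

1. interest=⌊392569·180/10000⌋=7066; principal=65321-7066=58255; balance=392569-58255=334314
2. interest=⌊334314·180/10000⌋=6017; principal=65321-6017=59304; balance=334314-59304=275010
3. interest=⌊275010·180/10000⌋=4950; principal=65321-4950=60371; balance=275010-60371=214639
4. interest=⌊214639·180/10000⌋=3863; principal=65321-3863=61458; balance=214639-61458=153181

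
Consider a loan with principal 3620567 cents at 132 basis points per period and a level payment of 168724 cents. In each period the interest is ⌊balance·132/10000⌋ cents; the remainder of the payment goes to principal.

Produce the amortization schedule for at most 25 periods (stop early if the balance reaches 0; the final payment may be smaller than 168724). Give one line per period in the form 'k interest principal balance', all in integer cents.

1 47791 120933 3499634
2 46195 122529 3377105
3 44577 124147 3252958
4 42939 125785 3127173
5 41278 127446 2999727
6 39596 129128 2870599
7 37891 130833 2739766
8 36164 132560 2607206
9 34415 134309 2472897
10 32642 136082 2336815
11 30845 137879 2198936
12 29025 139699 2059237
13 27181 141543 1917694
14 25313 143411 1774283
15 23420 145304 1628979
16 21502 147222 1481757
17 19559 149165 1332592
18 17590 151134 1181458
19 15595 153129 1028329
20 13573 155151 873178
21 11525 157199 715979
22 9450 159274 556705
23 7348 161376 395329
24 5218 163506 231823
25 3060 165664 66159

1. interest=⌊3620567·132/10000⌋=47791; principal=168724-47791=120933; balance=3620567-120933=3499634
2. interest=⌊3499634·132/10000⌋=46195; principal=168724-46195=122529; balance=3499634-122529=3377105
3. interest=⌊3377105·132/10000⌋=44577; principal=168724-44577=124147; balance=3377105-124147=3252958
4. interest=⌊3252958·132/10000⌋=42939; principal=168724-42939=125785; balance=3252958-125785=3127173
5. interest=⌊3127173·132/10000⌋=41278; principal=168724-41278=127446; balance=3127173-127446=2999727
6. interest=⌊2999727·132/10000⌋=39596; principal=168724-39596=129128; balance=2999727-129128=2870599
7. interest=⌊2870599·132/10000⌋=37891; principal=168724-37891=130833; balance=2870599-130833=2739766
8. interest=⌊2739766·132/10000⌋=36164; principal=168724-36164=132560; balance=2739766-132560=2607206
9. interest=⌊2607206·132/10000⌋=34415; principal=168724-34415=134309; balance=2607206-134309=2472897
10. interest=⌊2472897·132/10000⌋=32642; principal=168724-32642=136082; balance=2472897-136082=2336815
11. interest=⌊2336815·132/10000⌋=30845; principal=168724-30845=137879; balance=2336815-137879=2198936
12. interest=⌊2198936·132/10000⌋=29025; principal=168724-29025=139699; balance=2198936-139699=2059237
13. interest=⌊2059237·132/10000⌋=27181; principal=168724-27181=141543; balance=2059237-141543=1917694
14. interest=⌊1917694·132/10000⌋=25313; principal=168724-25313=143411; balance=1917694-143411=1774283
15. interest=⌊1774283·132/10000⌋=23420; principal=168724-23420=145304; balance=1774283-145304=1628979
16. interest=⌊1628979·132/10000⌋=21502; principal=168724-21502=147222; balance=1628979-147222=1481757
17. interest=⌊1481757·132/10000⌋=19559; principal=168724-19559=149165; balance=1481757-149165=1332592
18. interest=⌊1332592·132/10000⌋=17590; principal=168724-17590=151134; balance=1332592-151134=1181458
19. interest=⌊1181458·132/10000⌋=15595; principal=168724-15595=153129; balance=1181458-153129=1028329
20. interest=⌊1028329·132/10000⌋=13573; principal=168724-13573=155151; balance=1028329-155151=873178
21. interest=⌊873178·132/10000⌋=11525; principal=168724-11525=157199; balance=873178-157199=715979
22. interest=⌊715979·132/10000⌋=9450; principal=168724-9450=159274; balance=715979-159274=556705
23. interest=⌊556705·132/10000⌋=7348; principal=168724-7348=161376; balance=556705-161376=395329
24. interest=⌊395329·132/10000⌋=5218; principal=168724-5218=163506; balance=395329-163506=231823
25. interest=⌊231823·132/10000⌋=3060; principal=168724-3060=165664; balance=231823-165664=66159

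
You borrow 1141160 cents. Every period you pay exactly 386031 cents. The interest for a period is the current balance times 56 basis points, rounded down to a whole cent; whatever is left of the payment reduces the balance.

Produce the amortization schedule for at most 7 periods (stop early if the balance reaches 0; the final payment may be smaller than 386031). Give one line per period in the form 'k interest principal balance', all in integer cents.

1 6390 379641 761519
2 4264 381767 379752
3 2126 379752 0

1. interest=⌊1141160·56/10000⌋=6390; principal=386031-6390=379641; balance=1141160-379641=761519
2. interest=⌊761519·56/10000⌋=4264; principal=386031-4264=381767; balance=761519-381767=379752
3. interest=⌊379752·56/10000⌋=2126; principal=min(386031-2126,379752)=379752; balance=379752-379752=0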